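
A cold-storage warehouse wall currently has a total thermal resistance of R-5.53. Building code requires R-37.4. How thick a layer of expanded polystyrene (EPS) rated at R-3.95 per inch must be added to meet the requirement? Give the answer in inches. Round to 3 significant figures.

8.07 in

ΔR = 37.4 − 5.53 = 31.87 ft²·°F·h/BTU
L = ΔR / (R/in) = 31.87/3.95 = 8.068 in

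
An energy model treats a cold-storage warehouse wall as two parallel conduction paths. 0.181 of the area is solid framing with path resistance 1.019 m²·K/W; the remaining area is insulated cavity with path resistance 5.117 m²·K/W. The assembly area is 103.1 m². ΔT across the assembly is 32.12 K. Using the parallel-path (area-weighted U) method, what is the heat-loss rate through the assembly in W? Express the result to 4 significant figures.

1118 W

U_eff = 0.819/5.117 + 0.181/1.019 = 0.16005 + 0.17763 = 0.33768
R_eff = 1/U_eff = 2.9614 m²·K/W
Q = 103.1 × 32.12 / 2.9614 = 1118.3 W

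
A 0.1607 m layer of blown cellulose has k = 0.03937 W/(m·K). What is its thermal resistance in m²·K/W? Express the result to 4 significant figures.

R = L/k = 0.1607/0.03937 = 4.0818 m²·K/W

4.082 m²·K/W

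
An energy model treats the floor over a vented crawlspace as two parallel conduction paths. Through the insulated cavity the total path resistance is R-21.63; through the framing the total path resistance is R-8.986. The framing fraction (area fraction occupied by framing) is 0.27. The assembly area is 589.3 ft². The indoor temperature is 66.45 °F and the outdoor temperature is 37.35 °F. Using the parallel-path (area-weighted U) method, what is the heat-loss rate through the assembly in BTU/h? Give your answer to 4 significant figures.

U_eff = 0.73/21.63 + 0.27/8.986 = 0.033749 + 0.030047 = 0.063796
R_eff = 1/U_eff = 15.675 ft²·°F·h/BTU
Q = 589.3 × (66.45 − 37.35) / 15.675 = 1094 BTU/h

1094 BTU/h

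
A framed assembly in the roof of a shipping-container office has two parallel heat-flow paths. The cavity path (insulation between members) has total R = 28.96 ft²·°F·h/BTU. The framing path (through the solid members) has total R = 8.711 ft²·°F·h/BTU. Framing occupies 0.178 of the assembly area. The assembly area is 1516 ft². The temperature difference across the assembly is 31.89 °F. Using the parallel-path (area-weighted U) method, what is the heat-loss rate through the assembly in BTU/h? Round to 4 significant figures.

U_eff = 0.822/28.96 + 0.178/8.711 = 0.028384 + 0.020434 = 0.048818
R_eff = 1/U_eff = 20.484 ft²·°F·h/BTU
Q = 1516 × 31.89 / 20.484 = 2360.1 BTU/h

2360 BTU/h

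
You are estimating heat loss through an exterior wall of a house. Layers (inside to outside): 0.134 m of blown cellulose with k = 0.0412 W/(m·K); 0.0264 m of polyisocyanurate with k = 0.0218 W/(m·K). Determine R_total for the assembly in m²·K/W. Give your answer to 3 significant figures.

4.46 m²·K/W

0.134/0.0412 = 3.252
0.0264/0.0218 = 1.211
R_total = 3.252 + 1.211 = 4.463 m²·K/W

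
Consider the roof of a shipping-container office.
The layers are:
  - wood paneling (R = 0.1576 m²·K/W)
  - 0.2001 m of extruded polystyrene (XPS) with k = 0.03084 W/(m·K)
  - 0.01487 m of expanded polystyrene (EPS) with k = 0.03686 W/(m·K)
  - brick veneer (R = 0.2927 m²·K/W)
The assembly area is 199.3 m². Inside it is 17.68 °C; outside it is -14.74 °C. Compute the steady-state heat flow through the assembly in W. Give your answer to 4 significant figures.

0.2001/0.03084 = 6.4883
0.01487/0.03686 = 0.40342
R_total = 0.1576 + 6.4883 + 0.40342 + 0.2927 = 7.342 m²·K/W
Q = A·ΔT/R = 199.3 × (17.68 − (-14.74)) / 7.342 = 880.04 W

880.0 W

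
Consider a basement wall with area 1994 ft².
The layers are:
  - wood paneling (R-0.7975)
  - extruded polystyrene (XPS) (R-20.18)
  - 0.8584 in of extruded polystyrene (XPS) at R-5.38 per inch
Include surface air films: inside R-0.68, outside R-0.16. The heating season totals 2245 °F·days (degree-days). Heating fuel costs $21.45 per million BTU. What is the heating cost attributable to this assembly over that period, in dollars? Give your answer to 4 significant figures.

87.17 dollars

0.8584 × 5.38 = 4.6182
R_total = 0.68 + 0.7975 + 20.18 + 4.6182 + 0.16 = 26.436 ft²·°F·h/BTU
E = A × HDD × 24 / R = 1994 × 2245 × 24 / 26.436 = 4064100 BTU
Cost = 4064100/10⁶ × 21.45 = $87.174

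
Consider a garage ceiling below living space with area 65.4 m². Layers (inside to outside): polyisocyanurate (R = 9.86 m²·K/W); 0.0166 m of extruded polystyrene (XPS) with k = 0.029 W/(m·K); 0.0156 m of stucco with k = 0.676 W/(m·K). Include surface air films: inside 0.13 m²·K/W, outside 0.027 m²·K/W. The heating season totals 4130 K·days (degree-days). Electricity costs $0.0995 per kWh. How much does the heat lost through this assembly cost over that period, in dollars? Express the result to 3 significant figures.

60.8 dollars

0.0166/0.029 = 0.5724
0.0156/0.676 = 0.02308
R_total = 0.13 + 9.86 + 0.5724 + 0.02308 + 0.027 = 10.61 m²·K/W
E = A × HDD × 24 / R / 1000 = 65.4 × 4130 × 24 / 10.61 / 1000 = 610.8 kWh
Cost = 610.8 × 0.0995 = $60.78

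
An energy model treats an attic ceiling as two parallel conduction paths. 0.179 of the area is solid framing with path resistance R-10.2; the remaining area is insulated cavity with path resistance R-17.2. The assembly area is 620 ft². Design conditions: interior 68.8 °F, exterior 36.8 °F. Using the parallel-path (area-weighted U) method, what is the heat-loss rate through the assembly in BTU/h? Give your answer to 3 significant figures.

U_eff = 0.821/17.2 + 0.179/10.2 = 0.04773 + 0.01755 = 0.06528
R_eff = 1/U_eff = 15.32 ft²·°F·h/BTU
Q = 620 × (68.8 − 36.8) / 15.32 = 1295 BTU/h

1300 BTU/h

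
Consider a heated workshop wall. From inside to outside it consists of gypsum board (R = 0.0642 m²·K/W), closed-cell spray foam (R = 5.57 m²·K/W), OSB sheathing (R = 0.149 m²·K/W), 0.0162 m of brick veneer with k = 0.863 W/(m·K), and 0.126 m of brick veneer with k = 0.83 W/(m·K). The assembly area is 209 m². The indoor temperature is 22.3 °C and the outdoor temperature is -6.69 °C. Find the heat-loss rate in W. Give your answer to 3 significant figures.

1020 W

0.0162/0.863 = 0.01877
0.126/0.83 = 0.1518
R_total = 0.0642 + 5.57 + 0.149 + 0.01877 + 0.1518 = 5.954 m²·K/W
Q = A·ΔT/R = 209 × (22.3 − (-6.69)) / 5.954 = 1018 W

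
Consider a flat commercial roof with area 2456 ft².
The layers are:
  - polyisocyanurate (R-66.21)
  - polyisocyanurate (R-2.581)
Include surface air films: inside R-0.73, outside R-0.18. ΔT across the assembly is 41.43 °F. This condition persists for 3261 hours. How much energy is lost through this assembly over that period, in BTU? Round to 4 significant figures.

4761000 BTU

R_total = 0.73 + 66.21 + 2.581 + 0.18 = 69.701 ft²·°F·h/BTU
Q = 2456 × 41.43 / 69.701 = 1459.8 BTU/h
E = 1459.8 × 3261 = 4760500 BTU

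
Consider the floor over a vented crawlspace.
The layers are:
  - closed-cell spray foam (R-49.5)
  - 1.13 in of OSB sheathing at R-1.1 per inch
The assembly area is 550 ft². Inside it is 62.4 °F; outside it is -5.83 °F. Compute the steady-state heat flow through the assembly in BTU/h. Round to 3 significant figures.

740 BTU/h

1.13 × 1.1 = 1.243
R_total = 49.5 + 1.243 = 50.74 ft²·°F·h/BTU
Q = A·ΔT/R = 550 × (62.4 − (-5.83)) / 50.74 = 739.5 BTU/h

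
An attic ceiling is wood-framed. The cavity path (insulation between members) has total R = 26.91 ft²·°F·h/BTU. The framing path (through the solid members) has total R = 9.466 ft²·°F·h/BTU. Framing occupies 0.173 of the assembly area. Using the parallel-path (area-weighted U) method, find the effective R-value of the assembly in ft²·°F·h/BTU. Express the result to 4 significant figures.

U_eff = 0.827/26.91 + 0.173/9.466 = 0.030732 + 0.018276 = 0.049008
R_eff = 1/U_eff = 20.405 ft²·°F·h/BTU

20.40 ft²·°F·h/BTU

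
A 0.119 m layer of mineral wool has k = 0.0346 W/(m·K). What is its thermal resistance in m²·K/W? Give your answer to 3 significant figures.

R = L/k = 0.119/0.0346 = 3.439 m²·K/W

3.44 m²·K/W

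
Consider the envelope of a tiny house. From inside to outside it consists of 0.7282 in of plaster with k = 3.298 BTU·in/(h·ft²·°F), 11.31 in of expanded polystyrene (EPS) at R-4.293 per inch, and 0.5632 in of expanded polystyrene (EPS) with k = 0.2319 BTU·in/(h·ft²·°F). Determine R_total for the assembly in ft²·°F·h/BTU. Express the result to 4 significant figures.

51.20 ft²·°F·h/BTU

0.7282/3.298 = 0.2208
11.31 × 4.293 = 48.554
0.5632/0.2319 = 2.4286
R_total = 0.2208 + 48.554 + 2.4286 = 51.203 ft²·°F·h/BTU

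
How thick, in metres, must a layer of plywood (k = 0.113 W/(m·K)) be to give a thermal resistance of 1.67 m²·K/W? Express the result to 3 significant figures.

L = R·k = 1.67 × 0.113 = 0.1887 m

0.189 m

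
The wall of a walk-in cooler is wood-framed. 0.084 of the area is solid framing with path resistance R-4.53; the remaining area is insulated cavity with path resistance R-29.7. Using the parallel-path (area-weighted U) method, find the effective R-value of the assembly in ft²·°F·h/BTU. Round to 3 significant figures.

U_eff = 0.916/29.7 + 0.084/4.53 = 0.03084 + 0.01854 = 0.04938
R_eff = 1/U_eff = 20.25 ft²·°F·h/BTU

20.2 ft²·°F·h/BTU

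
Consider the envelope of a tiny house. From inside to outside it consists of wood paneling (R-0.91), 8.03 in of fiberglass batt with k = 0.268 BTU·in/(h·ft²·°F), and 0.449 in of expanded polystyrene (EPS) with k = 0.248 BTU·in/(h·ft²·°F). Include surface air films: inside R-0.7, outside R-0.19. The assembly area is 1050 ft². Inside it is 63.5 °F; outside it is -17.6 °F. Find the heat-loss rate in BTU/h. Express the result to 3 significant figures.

8.03/0.268 = 29.96
0.449/0.248 = 1.81
R_total = 0.7 + 0.91 + 29.96 + 1.81 + 0.19 = 33.57 ft²·°F·h/BTU
Q = A·ΔT/R = 1050 × (63.5 − (-17.6)) / 33.57 = 2536 BTU/h

2540 BTU/h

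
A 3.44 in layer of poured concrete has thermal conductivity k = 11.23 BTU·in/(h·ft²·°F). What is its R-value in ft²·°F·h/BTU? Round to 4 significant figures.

0.3063 ft²·°F·h/BTU

R = L/k = 3.44/11.23 = 0.30632 ft²·°F·h/BTU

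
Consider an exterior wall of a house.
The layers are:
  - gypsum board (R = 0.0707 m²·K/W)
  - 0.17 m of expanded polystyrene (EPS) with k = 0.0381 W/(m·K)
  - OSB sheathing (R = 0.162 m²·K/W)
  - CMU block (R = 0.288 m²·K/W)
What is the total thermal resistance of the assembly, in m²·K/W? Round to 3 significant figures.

0.17/0.0381 = 4.462
R_total = 0.0707 + 4.462 + 0.162 + 0.288 = 4.983 m²·K/W

4.98 m²·K/W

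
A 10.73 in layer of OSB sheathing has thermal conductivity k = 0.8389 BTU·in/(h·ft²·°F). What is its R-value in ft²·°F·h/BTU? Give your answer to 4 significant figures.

12.79 ft²·°F·h/BTU

R = L/k = 10.73/0.8389 = 12.791 ft²·°F·h/BTU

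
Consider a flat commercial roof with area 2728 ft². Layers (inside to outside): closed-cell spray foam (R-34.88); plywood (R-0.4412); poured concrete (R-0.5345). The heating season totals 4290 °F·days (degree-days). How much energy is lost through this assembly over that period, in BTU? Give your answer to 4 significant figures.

7833000 BTU

R_total = 34.88 + 0.4412 + 0.5345 = 35.856 ft²·°F·h/BTU
E = A × HDD × 24 / R = 2728 × 4290 × 24 / 35.856 = 7833500 BTU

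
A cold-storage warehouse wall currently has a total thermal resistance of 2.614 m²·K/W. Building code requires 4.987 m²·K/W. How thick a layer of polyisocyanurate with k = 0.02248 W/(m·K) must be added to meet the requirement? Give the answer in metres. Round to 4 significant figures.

ΔR = 4.987 − 2.614 = 2.373 m²·K/W
L = ΔR × k = 2.373 × 0.02248 = 0.053345 m

0.05335 m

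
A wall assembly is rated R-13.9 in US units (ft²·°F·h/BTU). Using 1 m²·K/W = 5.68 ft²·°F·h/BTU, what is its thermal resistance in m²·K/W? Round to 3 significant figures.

2.45 m²·K/W

R_SI = 13.9/5.68 = 2.447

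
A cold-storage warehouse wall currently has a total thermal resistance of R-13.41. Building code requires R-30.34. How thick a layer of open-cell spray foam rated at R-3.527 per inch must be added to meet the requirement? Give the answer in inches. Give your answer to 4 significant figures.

ΔR = 30.34 − 13.41 = 16.93 ft²·°F·h/BTU
L = ΔR / (R/in) = 16.93/3.527 = 4.8001 in

4.800 in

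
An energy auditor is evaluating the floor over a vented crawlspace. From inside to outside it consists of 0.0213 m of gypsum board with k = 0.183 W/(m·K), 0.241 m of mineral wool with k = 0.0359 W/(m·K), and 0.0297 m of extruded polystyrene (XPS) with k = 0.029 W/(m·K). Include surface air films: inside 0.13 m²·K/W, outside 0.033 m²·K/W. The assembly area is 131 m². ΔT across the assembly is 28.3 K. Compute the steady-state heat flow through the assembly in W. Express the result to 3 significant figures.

462 W

0.0213/0.183 = 0.1164
0.241/0.0359 = 6.713
0.0297/0.029 = 1.024
R_total = 0.13 + 0.1164 + 6.713 + 1.024 + 0.033 = 8.017 m²·K/W
Q = A·ΔT/R = 131 × 28.3 / 8.017 = 462.5 W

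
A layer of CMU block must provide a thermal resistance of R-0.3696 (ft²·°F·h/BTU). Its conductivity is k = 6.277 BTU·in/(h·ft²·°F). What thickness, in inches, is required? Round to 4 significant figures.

L = R × k = 0.3696 × 6.277 = 2.32 in

2.320 in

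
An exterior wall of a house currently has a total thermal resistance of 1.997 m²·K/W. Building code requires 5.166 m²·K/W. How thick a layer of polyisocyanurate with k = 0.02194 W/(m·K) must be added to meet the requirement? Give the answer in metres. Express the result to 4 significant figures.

ΔR = 5.166 − 1.997 = 3.169 m²·K/W
L = ΔR × k = 3.169 × 0.02194 = 0.069528 m

0.06953 m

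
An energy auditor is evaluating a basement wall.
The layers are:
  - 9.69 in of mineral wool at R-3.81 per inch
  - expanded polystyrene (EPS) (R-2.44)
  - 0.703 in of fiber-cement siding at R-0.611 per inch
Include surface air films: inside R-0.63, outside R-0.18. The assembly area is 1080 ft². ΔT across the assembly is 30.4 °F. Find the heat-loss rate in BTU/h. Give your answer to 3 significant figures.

9.69 × 3.81 = 36.92
0.703 × 0.611 = 0.4295
R_total = 0.63 + 36.92 + 2.44 + 0.4295 + 0.18 = 40.6 ft²·°F·h/BTU
Q = A·ΔT/R = 1080 × 30.4 / 40.6 = 808.7 BTU/h

809 BTU/h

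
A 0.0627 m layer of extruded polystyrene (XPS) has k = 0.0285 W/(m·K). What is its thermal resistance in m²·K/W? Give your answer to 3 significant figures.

R = L/k = 0.0627/0.0285 = 2.2 m²·K/W

2.20 m²·K/W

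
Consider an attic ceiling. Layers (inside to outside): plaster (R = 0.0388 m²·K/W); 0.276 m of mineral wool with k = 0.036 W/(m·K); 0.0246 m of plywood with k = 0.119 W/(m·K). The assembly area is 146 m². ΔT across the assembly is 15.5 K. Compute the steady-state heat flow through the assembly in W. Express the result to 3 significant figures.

0.276/0.036 = 7.667
0.0246/0.119 = 0.2067
R_total = 0.0388 + 7.667 + 0.2067 = 7.912 m²·K/W
Q = A·ΔT/R = 146 × 15.5 / 7.912 = 286 W

286 W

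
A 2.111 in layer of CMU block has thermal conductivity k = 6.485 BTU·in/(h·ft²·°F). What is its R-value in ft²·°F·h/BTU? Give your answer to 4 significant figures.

0.3255 ft²·°F·h/BTU

R = L/k = 2.111/6.485 = 0.32552 ft²·°F·h/BTU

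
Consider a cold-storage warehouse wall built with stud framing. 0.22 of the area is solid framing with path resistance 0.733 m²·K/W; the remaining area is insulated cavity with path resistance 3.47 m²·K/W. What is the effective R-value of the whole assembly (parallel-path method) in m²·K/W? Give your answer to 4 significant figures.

U_eff = 0.78/3.47 + 0.22/0.733 = 0.22478 + 0.30014 = 0.52492
R_eff = 1/U_eff = 1.9051 m²·K/W

1.905 m²·K/W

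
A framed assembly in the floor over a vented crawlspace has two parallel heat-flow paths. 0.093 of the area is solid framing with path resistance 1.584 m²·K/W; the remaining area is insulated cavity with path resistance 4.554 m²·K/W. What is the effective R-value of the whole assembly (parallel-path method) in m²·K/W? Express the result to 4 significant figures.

U_eff = 0.907/4.554 + 0.093/1.584 = 0.19917 + 0.058712 = 0.25788
R_eff = 1/U_eff = 3.8778 m²·K/W

3.878 m²·K/W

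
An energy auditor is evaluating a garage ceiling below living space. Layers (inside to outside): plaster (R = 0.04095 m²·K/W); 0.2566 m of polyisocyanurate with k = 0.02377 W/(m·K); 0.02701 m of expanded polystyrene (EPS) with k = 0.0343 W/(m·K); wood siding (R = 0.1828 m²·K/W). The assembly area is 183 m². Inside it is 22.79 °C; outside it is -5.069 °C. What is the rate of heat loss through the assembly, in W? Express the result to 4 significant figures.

0.2566/0.02377 = 10.795
0.02701/0.0343 = 0.78746
R_total = 0.04095 + 10.795 + 0.78746 + 0.1828 = 11.806 m²·K/W
Q = A·ΔT/R = 183 × (22.79 − (-5.069)) / 11.806 = 431.82 W

431.8 W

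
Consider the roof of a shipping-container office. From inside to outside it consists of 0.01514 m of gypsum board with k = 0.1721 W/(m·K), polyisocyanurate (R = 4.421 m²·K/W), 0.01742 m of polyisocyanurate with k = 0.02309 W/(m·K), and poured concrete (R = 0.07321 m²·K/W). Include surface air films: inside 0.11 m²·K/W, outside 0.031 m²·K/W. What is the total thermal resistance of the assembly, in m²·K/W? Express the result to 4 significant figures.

5.478 m²·K/W

0.01514/0.1721 = 0.087972
0.01742/0.02309 = 0.75444
R_total = 0.11 + 0.087972 + 4.421 + 0.75444 + 0.07321 + 0.031 = 5.4776 m²·K/W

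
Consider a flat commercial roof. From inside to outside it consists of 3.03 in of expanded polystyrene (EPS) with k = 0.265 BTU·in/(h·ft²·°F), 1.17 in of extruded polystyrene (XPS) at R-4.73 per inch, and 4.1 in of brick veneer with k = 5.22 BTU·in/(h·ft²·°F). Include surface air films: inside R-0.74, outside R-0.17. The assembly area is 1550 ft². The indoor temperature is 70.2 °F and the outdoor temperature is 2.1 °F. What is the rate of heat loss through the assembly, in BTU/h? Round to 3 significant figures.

3.03/0.265 = 11.43
1.17 × 4.73 = 5.534
4.1/5.22 = 0.7854
R_total = 0.74 + 11.43 + 5.534 + 0.7854 + 0.17 = 18.66 ft²·°F·h/BTU
Q = A·ΔT/R = 1550 × (70.2 − 2.1) / 18.66 = 5656 BTU/h

5660 BTU/h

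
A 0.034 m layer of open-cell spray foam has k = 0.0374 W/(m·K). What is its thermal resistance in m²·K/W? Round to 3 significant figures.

R = L/k = 0.034/0.0374 = 0.9091 m²·K/W

0.909 m²·K/W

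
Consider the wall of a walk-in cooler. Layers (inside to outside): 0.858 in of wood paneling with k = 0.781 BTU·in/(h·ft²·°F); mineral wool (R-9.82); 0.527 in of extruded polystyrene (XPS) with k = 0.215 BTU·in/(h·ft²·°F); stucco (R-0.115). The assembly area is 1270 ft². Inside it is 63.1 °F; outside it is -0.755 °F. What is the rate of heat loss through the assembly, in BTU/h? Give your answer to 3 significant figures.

6010 BTU/h

0.858/0.781 = 1.099
0.527/0.215 = 2.451
R_total = 1.099 + 9.82 + 2.451 + 0.115 = 13.48 ft²·°F·h/BTU
Q = A·ΔT/R = 1270 × (63.1 − (-0.755)) / 13.48 = 6014 BTU/h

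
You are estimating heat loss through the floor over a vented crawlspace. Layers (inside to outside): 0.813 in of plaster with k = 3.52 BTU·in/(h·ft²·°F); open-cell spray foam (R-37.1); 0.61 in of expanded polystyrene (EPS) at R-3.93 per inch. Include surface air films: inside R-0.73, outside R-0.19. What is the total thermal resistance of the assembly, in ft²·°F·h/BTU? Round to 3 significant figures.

0.813/3.52 = 0.231
0.61 × 3.93 = 2.397
R_total = 0.73 + 0.231 + 37.1 + 2.397 + 0.19 = 40.65 ft²·°F·h/BTU

40.6 ft²·°F·h/BTU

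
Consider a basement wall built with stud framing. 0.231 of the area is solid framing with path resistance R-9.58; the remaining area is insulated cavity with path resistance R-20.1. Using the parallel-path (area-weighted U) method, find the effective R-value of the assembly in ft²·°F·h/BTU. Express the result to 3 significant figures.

U_eff = 0.769/20.1 + 0.231/9.58 = 0.03826 + 0.02411 = 0.06237
R_eff = 1/U_eff = 16.03 ft²·°F·h/BTU

16.0 ft²·°F·h/BTU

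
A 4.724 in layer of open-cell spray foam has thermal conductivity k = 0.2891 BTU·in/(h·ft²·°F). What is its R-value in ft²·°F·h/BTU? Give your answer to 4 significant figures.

R = L/k = 4.724/0.2891 = 16.34 ft²·°F·h/BTU

16.34 ft²·°F·h/BTU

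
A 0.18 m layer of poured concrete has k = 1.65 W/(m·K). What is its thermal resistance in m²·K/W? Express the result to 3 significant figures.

R = L/k = 0.18/1.65 = 0.1091 m²·K/W

0.109 m²·K/W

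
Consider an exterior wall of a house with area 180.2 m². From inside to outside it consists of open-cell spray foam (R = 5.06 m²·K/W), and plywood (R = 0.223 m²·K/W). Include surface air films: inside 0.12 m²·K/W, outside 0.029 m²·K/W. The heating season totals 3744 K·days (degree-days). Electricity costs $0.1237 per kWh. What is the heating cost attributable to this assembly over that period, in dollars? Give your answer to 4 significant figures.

368.7 dollars

R_total = 0.12 + 5.06 + 0.223 + 0.029 = 5.432 m²·K/W
E = A × HDD × 24 / R / 1000 = 180.2 × 3744 × 24 / 5.432 / 1000 = 2980.9 kWh
Cost = 2980.9 × 0.1237 = $368.73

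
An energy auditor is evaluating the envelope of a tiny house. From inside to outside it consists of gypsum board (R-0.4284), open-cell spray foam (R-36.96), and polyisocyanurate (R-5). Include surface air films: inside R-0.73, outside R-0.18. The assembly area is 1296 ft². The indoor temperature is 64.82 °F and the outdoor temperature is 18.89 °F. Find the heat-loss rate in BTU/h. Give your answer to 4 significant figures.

R_total = 0.73 + 0.4284 + 36.96 + 5 + 0.18 = 43.298 ft²·°F·h/BTU
Q = A·ΔT/R = 1296 × (64.82 − 18.89) / 43.298 = 1374.8 BTU/h

1375 BTU/h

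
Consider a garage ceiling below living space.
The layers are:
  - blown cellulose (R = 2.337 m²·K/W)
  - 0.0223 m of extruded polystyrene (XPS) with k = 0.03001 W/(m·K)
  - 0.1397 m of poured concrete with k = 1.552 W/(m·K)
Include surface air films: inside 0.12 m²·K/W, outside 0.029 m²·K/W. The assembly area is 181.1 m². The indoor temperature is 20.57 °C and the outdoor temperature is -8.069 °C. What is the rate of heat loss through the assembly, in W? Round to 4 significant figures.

0.0223/0.03001 = 0.74309
0.1397/1.552 = 0.090013
R_total = 0.12 + 2.337 + 0.74309 + 0.090013 + 0.029 = 3.3191 m²·K/W
Q = A·ΔT/R = 181.1 × (20.57 − (-8.069)) / 3.3191 = 1562.6 W

1563 W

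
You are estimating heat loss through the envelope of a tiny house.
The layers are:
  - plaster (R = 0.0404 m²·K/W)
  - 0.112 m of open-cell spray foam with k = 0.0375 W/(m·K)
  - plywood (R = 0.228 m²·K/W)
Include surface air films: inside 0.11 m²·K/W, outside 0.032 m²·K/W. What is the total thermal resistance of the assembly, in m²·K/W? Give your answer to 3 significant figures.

0.112/0.0375 = 2.987
R_total = 0.11 + 0.0404 + 2.987 + 0.228 + 0.032 = 3.397 m²·K/W

3.40 m²·K/W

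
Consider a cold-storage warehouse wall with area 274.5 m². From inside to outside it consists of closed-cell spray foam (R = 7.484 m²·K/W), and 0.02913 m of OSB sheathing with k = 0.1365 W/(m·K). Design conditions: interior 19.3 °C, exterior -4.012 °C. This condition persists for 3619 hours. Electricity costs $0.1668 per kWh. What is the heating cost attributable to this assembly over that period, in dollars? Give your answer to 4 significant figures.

0.02913/0.1365 = 0.21341
R_total = 7.484 + 0.21341 = 7.6974 m²·K/W
Q = 274.5 × (19.3 − (-4.012)) / 7.6974 = 831.34 W
E = 831.34 W × 3619 h / 1000 = 3008.6 kWh
Cost = 3008.6 × 0.1668 = $501.84

501.8 dollars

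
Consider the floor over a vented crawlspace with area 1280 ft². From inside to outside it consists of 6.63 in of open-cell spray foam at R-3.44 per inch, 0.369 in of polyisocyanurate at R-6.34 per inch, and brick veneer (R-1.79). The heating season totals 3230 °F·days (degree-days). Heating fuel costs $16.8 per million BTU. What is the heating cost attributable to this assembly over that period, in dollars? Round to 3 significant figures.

6.63 × 3.44 = 22.81
0.369 × 6.34 = 2.339
R_total = 22.81 + 2.339 + 1.79 = 26.94 ft²·°F·h/BTU
E = A × HDD × 24 / R = 1280 × 3230 × 24 / 26.94 = 3684000 BTU
Cost = 3684000/10⁶ × 16.8 = $61.89

61.9 dollars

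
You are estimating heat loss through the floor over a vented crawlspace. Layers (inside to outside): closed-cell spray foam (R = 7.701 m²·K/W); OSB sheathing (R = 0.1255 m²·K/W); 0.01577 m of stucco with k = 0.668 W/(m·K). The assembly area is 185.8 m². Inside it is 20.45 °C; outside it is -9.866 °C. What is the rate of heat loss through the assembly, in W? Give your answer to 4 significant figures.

717.5 W

0.01577/0.668 = 0.023608
R_total = 7.701 + 0.1255 + 0.023608 = 7.8501 m²·K/W
Q = A·ΔT/R = 185.8 × (20.45 − (-9.866)) / 7.8501 = 717.53 W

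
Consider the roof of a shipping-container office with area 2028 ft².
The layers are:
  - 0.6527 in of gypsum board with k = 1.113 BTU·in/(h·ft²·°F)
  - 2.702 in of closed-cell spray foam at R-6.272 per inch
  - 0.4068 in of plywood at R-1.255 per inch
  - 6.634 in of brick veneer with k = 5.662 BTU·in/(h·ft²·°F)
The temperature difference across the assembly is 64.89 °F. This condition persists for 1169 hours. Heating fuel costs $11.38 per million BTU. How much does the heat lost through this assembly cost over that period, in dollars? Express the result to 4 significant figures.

91.11 dollars

0.6527/1.113 = 0.58643
2.702 × 6.272 = 16.947
0.4068 × 1.255 = 0.51053
6.634/5.662 = 1.1717
R_total = 0.58643 + 16.947 + 0.51053 + 1.1717 = 19.216 ft²·°F·h/BTU
Q = 2028 × 64.89 / 19.216 = 6848.4 BTU/h
E = 6848.4 × 1169 = 8005800 BTU
Cost = 8005800/10⁶ × 11.38 = $91.106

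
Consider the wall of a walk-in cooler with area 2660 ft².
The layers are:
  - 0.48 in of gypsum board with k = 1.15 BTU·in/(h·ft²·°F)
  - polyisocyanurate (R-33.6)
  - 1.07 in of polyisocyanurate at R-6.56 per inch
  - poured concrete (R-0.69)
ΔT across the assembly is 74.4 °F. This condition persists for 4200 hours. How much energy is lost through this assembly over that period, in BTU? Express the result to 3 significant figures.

19900000 BTU

0.48/1.15 = 0.4174
1.07 × 6.56 = 7.019
R_total = 0.4174 + 33.6 + 7.019 + 0.69 = 41.73 ft²·°F·h/BTU
Q = 2660 × 74.4 / 41.73 = 4743 BTU/h
E = 4743 × 4200 = 19920000 BTU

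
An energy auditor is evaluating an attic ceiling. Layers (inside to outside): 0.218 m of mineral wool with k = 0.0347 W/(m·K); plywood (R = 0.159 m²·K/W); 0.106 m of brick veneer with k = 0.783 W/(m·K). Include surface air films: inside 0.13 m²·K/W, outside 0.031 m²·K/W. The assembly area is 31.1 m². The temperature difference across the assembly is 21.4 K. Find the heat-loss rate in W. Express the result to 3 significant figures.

98.8 W

0.218/0.0347 = 6.282
0.106/0.783 = 0.1354
R_total = 0.13 + 6.282 + 0.159 + 0.1354 + 0.031 = 6.738 m²·K/W
Q = A·ΔT/R = 31.1 × 21.4 / 6.738 = 98.78 W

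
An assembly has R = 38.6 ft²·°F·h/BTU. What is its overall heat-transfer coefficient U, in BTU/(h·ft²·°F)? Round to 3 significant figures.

0.0259 BTU/(h·ft²·°F)

U = 1/R = 1/38.6 = 0.02591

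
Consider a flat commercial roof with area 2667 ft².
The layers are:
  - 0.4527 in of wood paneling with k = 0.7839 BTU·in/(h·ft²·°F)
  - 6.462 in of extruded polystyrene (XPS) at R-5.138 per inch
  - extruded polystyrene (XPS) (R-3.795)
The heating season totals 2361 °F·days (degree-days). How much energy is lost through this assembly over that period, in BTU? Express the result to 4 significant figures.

0.4527/0.7839 = 0.5775
6.462 × 5.138 = 33.202
R_total = 0.5775 + 33.202 + 3.795 = 37.574 ft²·°F·h/BTU
E = A × HDD × 24 / R = 2667 × 2361 × 24 / 37.574 = 4022000 BTU

4022000 BTU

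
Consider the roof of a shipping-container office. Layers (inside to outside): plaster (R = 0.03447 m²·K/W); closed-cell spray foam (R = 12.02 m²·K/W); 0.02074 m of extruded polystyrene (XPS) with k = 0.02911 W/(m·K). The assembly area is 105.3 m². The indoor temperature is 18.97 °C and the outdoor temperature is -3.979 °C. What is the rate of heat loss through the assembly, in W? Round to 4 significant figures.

189.3 W

0.02074/0.02911 = 0.71247
R_total = 0.03447 + 12.02 + 0.71247 = 12.767 m²·K/W
Q = A·ΔT/R = 105.3 × (18.97 − (-3.979)) / 12.767 = 189.28 W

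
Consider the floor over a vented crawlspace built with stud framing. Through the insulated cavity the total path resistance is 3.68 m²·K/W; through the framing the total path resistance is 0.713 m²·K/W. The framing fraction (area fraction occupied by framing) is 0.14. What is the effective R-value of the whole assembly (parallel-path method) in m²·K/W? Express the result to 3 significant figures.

2.33 m²·K/W

U_eff = 0.86/3.68 + 0.14/0.713 = 0.2337 + 0.1964 = 0.43
R_eff = 1/U_eff = 2.325 m²·K/W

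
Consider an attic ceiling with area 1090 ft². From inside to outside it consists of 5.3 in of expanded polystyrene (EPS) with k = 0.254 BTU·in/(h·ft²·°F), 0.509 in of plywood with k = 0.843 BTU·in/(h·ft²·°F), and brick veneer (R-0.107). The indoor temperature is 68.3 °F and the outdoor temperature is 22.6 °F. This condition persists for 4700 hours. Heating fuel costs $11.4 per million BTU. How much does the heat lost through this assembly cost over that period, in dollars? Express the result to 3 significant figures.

124 dollars

5.3/0.254 = 20.87
0.509/0.843 = 0.6038
R_total = 20.87 + 0.6038 + 0.107 = 21.58 ft²·°F·h/BTU
Q = 1090 × (68.3 − 22.6) / 21.58 = 2309 BTU/h
E = 2309 × 4700 = 10850000 BTU
Cost = 10850000/10⁶ × 11.4 = $123.7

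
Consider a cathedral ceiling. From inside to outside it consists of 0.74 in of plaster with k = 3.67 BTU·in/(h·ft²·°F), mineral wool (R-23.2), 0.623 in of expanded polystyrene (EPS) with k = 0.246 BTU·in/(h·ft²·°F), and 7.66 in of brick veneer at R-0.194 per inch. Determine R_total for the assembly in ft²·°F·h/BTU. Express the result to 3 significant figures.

0.74/3.67 = 0.2016
0.623/0.246 = 2.533
7.66 × 0.194 = 1.486
R_total = 0.2016 + 23.2 + 2.533 + 1.486 = 27.42 ft²·°F·h/BTU

27.4 ft²·°F·h/BTU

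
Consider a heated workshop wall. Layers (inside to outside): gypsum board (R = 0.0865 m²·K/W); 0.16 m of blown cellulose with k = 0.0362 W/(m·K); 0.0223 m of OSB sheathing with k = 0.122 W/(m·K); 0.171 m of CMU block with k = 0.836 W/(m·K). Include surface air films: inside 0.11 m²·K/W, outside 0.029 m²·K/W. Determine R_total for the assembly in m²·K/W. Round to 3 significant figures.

5.03 m²·K/W

0.16/0.0362 = 4.42
0.0223/0.122 = 0.1828
0.171/0.836 = 0.2045
R_total = 0.11 + 0.0865 + 4.42 + 0.1828 + 0.2045 + 0.029 = 5.033 m²·K/W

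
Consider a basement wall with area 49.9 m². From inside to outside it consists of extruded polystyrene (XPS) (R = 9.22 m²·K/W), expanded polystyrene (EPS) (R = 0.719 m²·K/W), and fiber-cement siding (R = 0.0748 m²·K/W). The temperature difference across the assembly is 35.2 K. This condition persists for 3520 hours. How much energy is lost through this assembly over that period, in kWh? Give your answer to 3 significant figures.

617 kWh

R_total = 9.22 + 0.719 + 0.0748 = 10.01 m²·K/W
Q = 49.9 × 35.2 / 10.01 = 175.4 W
E = 175.4 W × 3520 h / 1000 = 617.4 kWh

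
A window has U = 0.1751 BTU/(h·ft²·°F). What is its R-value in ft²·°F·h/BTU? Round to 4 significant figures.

5.711 ft²·°F·h/BTU

R = 1/U = 1/0.1751 = 5.711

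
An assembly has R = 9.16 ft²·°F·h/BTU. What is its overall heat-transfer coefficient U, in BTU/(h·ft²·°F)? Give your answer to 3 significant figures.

0.109 BTU/(h·ft²·°F)

U = 1/R = 1/9.16 = 0.1092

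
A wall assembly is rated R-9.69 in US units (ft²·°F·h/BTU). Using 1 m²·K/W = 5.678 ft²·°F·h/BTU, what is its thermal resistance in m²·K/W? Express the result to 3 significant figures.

1.71 m²·K/W

R_SI = 9.69/5.678 = 1.707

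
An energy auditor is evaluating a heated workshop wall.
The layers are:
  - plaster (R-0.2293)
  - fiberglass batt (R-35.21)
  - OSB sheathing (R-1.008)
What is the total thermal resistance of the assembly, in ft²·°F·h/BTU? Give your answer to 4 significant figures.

R_total = 0.2293 + 35.21 + 1.008 = 36.447 ft²·°F·h/BTU

36.45 ft²·°F·h/BTU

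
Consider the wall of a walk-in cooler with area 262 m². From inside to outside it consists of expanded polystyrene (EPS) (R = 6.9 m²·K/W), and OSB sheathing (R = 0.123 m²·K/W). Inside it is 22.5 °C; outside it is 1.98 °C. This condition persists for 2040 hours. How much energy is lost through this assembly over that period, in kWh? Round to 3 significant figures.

1560 kWh

R_total = 6.9 + 0.123 = 7.023 m²·K/W
Q = 262 × (22.5 − 1.98) / 7.023 = 765.5 W
E = 765.5 W × 2040 h / 1000 = 1562 kWh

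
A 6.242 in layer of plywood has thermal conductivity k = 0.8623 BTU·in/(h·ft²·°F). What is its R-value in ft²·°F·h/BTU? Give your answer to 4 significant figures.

R = L/k = 6.242/0.8623 = 7.2388 ft²·°F·h/BTU

7.239 ft²·°F·h/BTU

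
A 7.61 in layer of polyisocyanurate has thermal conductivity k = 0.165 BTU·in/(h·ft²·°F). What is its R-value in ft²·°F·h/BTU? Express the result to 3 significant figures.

46.1 ft²·°F·h/BTU

R = L/k = 7.61/0.165 = 46.12 ft²·°F·h/BTU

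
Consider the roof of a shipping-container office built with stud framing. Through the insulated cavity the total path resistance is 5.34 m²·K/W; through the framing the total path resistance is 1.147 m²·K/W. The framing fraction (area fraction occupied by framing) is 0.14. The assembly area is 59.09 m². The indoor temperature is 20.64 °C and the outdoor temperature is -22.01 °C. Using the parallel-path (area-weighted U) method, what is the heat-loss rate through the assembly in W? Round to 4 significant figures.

U_eff = 0.86/5.34 + 0.14/1.147 = 0.16105 + 0.12206 = 0.28311
R_eff = 1/U_eff = 3.5322 m²·K/W
Q = 59.09 × (20.64 − (-22.01)) / 3.5322 = 713.48 W

713.5 W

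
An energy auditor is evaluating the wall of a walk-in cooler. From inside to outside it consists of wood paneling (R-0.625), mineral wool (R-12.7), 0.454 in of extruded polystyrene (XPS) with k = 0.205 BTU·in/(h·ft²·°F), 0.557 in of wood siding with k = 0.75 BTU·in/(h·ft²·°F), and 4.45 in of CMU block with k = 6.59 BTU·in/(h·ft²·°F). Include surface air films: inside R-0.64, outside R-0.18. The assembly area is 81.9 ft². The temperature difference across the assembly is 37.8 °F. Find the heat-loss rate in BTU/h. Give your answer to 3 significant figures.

174 BTU/h

0.454/0.205 = 2.215
0.557/0.75 = 0.7427
4.45/6.59 = 0.6753
R_total = 0.64 + 0.625 + 12.7 + 2.215 + 0.7427 + 0.6753 + 0.18 = 17.78 ft²·°F·h/BTU
Q = A·ΔT/R = 81.9 × 37.8 / 17.78 = 174.1 BTU/h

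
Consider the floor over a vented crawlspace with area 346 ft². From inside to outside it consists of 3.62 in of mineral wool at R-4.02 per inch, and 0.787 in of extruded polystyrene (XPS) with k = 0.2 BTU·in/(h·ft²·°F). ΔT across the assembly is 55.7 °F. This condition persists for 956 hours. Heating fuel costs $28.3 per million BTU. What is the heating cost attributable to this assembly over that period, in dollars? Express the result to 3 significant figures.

3.62 × 4.02 = 14.55
0.787/0.2 = 3.935
R_total = 14.55 + 3.935 = 18.49 ft²·°F·h/BTU
Q = 346 × 55.7 / 18.49 = 1042 BTU/h
E = 1042 × 956 = 996600 BTU
Cost = 996600/10⁶ × 28.3 = $28.2

28.2 dollars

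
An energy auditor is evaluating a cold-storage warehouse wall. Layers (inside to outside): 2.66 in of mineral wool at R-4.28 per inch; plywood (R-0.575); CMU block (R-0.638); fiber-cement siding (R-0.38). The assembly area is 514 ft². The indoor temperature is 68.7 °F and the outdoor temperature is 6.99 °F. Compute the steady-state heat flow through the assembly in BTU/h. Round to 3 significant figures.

2440 BTU/h

2.66 × 4.28 = 11.38
R_total = 11.38 + 0.575 + 0.638 + 0.38 = 12.98 ft²·°F·h/BTU
Q = A·ΔT/R = 514 × (68.7 − 6.99) / 12.98 = 2444 BTU/h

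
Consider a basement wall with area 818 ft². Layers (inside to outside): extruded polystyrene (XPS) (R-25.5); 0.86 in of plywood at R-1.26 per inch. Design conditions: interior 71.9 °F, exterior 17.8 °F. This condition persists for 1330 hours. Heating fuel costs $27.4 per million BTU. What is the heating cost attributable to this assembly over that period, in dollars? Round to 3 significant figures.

0.86 × 1.26 = 1.084
R_total = 25.5 + 1.084 = 26.58 ft²·°F·h/BTU
Q = 818 × (71.9 − 17.8) / 26.58 = 1665 BTU/h
E = 1665 × 1330 = 2214000 BTU
Cost = 2214000/10⁶ × 27.4 = $60.67

60.7 dollars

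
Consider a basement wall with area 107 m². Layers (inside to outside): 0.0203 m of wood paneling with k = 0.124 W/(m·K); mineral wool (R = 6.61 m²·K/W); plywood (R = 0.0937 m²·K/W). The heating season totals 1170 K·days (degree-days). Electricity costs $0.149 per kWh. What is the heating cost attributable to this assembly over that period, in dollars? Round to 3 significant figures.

0.0203/0.124 = 0.1637
R_total = 0.1637 + 6.61 + 0.0937 = 6.867 m²·K/W
E = A × HDD × 24 / R / 1000 = 107 × 1170 × 24 / 6.867 / 1000 = 437.5 kWh
Cost = 437.5 × 0.149 = $65.19

65.2 dollars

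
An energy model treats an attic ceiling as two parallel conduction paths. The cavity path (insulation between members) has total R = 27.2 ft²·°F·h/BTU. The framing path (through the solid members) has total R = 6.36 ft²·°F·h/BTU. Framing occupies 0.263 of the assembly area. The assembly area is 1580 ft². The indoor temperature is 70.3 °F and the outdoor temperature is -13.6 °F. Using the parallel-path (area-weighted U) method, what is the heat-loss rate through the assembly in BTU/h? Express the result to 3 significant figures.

U_eff = 0.737/27.2 + 0.263/6.36 = 0.0271 + 0.04135 = 0.06845
R_eff = 1/U_eff = 14.61 ft²·°F·h/BTU
Q = 1580 × (70.3 − (-13.6)) / 14.61 = 9074 BTU/h

9070 BTU/h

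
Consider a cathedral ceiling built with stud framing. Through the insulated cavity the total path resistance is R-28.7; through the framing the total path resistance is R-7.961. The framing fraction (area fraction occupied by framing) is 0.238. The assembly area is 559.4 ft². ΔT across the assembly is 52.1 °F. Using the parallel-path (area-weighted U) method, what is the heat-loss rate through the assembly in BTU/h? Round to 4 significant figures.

U_eff = 0.762/28.7 + 0.238/7.961 = 0.026551 + 0.029896 = 0.056446
R_eff = 1/U_eff = 17.716 ft²·°F·h/BTU
Q = 559.4 × 52.1 / 17.716 = 1645.1 BTU/h

1645 BTU/h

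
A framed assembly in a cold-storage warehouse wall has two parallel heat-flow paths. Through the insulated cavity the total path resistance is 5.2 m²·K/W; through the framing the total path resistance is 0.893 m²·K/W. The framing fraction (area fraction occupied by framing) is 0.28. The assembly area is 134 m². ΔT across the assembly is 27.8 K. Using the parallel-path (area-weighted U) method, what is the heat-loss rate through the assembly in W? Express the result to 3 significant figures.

1680 W

U_eff = 0.72/5.2 + 0.28/0.893 = 0.1385 + 0.3135 = 0.452
R_eff = 1/U_eff = 2.212 m²·K/W
Q = 134 × 27.8 / 2.212 = 1684 W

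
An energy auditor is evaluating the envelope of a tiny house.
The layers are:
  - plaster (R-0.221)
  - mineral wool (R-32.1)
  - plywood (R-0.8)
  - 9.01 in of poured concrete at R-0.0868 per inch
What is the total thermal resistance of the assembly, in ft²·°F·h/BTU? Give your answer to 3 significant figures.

33.9 ft²·°F·h/BTU

9.01 × 0.0868 = 0.7821
R_total = 0.221 + 32.1 + 0.8 + 0.7821 = 33.9 ft²·°F·h/BTU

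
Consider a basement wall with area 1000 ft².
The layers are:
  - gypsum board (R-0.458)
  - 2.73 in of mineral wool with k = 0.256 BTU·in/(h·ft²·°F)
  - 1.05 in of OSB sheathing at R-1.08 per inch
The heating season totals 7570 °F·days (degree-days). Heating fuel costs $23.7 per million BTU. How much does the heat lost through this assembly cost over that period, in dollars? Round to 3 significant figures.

2.73/0.256 = 10.66
1.05 × 1.08 = 1.134
R_total = 0.458 + 10.66 + 1.134 = 12.26 ft²·°F·h/BTU
E = A × HDD × 24 / R = 1000 × 7570 × 24 / 12.26 = 14820000 BTU
Cost = 14820000/10⁶ × 23.7 = $351.3

351 dollars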